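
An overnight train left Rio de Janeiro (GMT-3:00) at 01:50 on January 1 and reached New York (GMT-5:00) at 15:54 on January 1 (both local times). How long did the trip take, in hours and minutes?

Departure in UTC: 01:50 + 3:00 = 04:50 on Jan 1.
Arrival in UTC: 15:54 + 5:00 = 20:54 on Jan 1.
Elapsed = 20:54 − 04:50 = 16 hours 4 minutes.

16 hours 4 minutes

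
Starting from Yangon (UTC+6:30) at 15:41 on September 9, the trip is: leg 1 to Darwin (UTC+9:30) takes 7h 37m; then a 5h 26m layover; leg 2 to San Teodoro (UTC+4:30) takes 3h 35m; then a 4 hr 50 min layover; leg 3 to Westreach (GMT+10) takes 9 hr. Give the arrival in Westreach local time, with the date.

01:39 on September 11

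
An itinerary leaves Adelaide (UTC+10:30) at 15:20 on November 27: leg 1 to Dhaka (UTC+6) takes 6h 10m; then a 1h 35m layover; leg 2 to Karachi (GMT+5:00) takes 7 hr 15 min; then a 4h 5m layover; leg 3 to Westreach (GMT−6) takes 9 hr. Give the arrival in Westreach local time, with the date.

02:55 on November 28

Convert departure to UTC: 15:20 − 10:30 = 04:50 UTC on Nov 27.
Add 6 hours and 10 minutes leg 1 → 11:00 UTC.
Add 1 hour and 35 minutes layover in Dhaka → 12:35 UTC.
Add 7 hours and 15 minutes leg 2 → 19:50 UTC.
Add 4 hours 5 minutes layover in Karachi → 23:55 UTC.
Add 9 hours leg 3 → 08:55 UTC (Nov 28).
Westreach is UTC−6:00, so local arrival = 08:55 − 6:00 = 02:55 on Nov 28.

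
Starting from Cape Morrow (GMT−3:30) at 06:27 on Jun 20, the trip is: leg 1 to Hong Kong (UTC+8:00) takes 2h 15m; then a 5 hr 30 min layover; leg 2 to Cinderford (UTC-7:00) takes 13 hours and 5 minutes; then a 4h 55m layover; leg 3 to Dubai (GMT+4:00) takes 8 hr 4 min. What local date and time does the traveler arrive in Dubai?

23:46 on June 21

Convert departure to UTC: 06:27 + 3:30 = 09:57 UTC on Jun 20.
Add 2 hours and 15 minutes leg 1 → 12:12 UTC.
Add 5 hours and 30 minutes layover in Hong Kong → 17:42 UTC.
Add 13 hours 5 minutes leg 2 → 06:47 UTC (Jun 21).
Add 4 hours 55 minutes layover in Cinderford → 11:42 UTC.
Add 8 hours 4 minutes leg 3 → 19:46 UTC.
Dubai is UTC+4:00, so local arrival = 19:46 + 4:00 = 23:46 on Jun 21.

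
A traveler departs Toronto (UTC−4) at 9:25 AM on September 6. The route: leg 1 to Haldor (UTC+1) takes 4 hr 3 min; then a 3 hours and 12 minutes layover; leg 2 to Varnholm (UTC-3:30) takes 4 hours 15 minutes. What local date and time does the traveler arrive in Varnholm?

9:25 PM on Sep 6

Convert departure to UTC: 9:25 AM + 4:00 = 1:25 PM UTC on Sep 6.
Add 4 hours 3 minutes leg 1 → 5:28 PM UTC.
Add 3 hours 12 minutes layover in Haldor → 8:40 PM UTC.
Add 4 hours and 15 minutes leg 2 → 12:55 AM UTC (Sep 7).
Varnholm is UTC−3:30, so local arrival = 12:55 AM − 3:30 = 9:25 PM on Sep 6.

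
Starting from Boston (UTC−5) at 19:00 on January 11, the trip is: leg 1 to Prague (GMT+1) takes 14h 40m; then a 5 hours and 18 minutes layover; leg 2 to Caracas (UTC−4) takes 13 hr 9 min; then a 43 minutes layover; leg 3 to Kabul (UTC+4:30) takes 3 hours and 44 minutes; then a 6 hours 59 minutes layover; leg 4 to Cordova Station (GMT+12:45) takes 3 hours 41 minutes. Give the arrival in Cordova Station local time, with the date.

Convert departure to UTC: 19:00 + 5:00 = 00:00 UTC on Jan 12.
Add 14 hours and 40 minutes leg 1 → 14:40 UTC.
Add 5 hours and 18 minutes layover in Prague → 19:58 UTC.
Add 13 hours 9 minutes leg 2 → 09:07 UTC (Jan 13).
Add 43 minutes layover in Caracas → 09:50 UTC.
Add 3 hours and 44 minutes leg 3 → 13:34 UTC.
Add 6 hours and 59 minutes layover in Kabul → 20:33 UTC.
Add 3 hours 41 minutes leg 4 → 00:14 UTC (Jan 14).
Cordova Station is UTC+12:45, so local arrival = 00:14 + 12:45 = 12:59 on Jan 14.

12:59 on January 14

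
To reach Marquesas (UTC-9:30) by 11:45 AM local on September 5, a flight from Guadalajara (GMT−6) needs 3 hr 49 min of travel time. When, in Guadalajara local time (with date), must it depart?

11:26 AM on September 5

Target arrival in UTC: 11:45 AM + 9:30 = 9:15 PM on Sep 5.
Subtract 3 hours and 49 minutes → departure 5:26 PM UTC on Sep 5.
Guadalajara is UTC−6:00: 5:26 PM − 6:00 = 11:26 AM on Sep 5.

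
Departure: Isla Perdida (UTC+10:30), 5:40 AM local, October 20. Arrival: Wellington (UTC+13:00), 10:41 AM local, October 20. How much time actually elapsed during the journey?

2 hours 31 minutes

Wellington is 2:30 ahead of Isla Perdida.
Clock-face elapsed time (ignoring zones) is 5 hours 1 minute.
Actual elapsed = 5 hours 1 minute − 2:30 = 2 hours 31 minutes.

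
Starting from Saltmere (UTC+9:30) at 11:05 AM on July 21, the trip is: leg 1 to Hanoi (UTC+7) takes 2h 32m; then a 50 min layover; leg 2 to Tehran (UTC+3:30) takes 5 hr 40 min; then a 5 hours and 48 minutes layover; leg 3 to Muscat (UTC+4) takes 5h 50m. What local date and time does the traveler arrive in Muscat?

2:15 AM on July 22

Convert departure to UTC: 11:05 AM − 9:30 = 1:35 AM UTC on Jul 21.
Add 2 hours and 32 minutes leg 1 → 4:07 AM UTC.
Add 50 minutes layover in Hanoi → 4:57 AM UTC.
Add 5 hours 40 minutes leg 2 → 10:37 AM UTC.
Add 5 hours and 48 minutes layover in Tehran → 4:25 PM UTC.
Add 5 hours 50 minutes leg 3 → 10:15 PM UTC.
Muscat is UTC+4:00, so local arrival = 10:15 PM + 4:00 = 2:15 AM on Jul 22.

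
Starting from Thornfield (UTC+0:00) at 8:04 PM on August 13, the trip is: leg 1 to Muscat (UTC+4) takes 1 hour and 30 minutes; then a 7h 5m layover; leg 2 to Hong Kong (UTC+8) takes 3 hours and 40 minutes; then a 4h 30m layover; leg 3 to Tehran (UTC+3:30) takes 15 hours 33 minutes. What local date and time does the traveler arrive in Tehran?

Thornfield is at UTC+0, so departure is already 8:04 PM UTC on Aug 13.
Add 1 hour 30 minutes leg 1 → 9:34 PM UTC.
Add 7 hours 5 minutes layover in Muscat → 4:39 AM UTC (Aug 14).
Add 3 hours and 40 minutes leg 2 → 8:19 AM UTC.
Add 4 hours 30 minutes layover in Hong Kong → 12:49 PM UTC.
Add 15 hours 33 minutes leg 3 → 4:22 AM UTC (Aug 15).
Tehran is UTC+3:30, so local arrival = 4:22 AM + 3:30 = 7:52 AM on Aug 15.

7:52 AM on August 15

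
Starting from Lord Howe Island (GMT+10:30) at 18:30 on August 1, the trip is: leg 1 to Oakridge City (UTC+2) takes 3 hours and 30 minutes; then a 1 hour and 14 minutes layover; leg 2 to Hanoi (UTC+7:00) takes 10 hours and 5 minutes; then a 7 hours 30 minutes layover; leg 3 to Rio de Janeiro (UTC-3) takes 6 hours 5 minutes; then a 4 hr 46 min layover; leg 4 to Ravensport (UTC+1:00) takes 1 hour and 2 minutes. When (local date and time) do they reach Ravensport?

Convert departure to UTC: 18:30 − 10:30 = 08:00 UTC on Aug 1.
Add 3 hours 30 minutes leg 1 → 11:30 UTC.
Add 1 hour 14 minutes layover in Oakridge City → 12:44 UTC.
Add 10 hours and 5 minutes leg 2 → 22:49 UTC.
Add 7 hours and 30 minutes layover in Hanoi → 06:19 UTC (Aug 2).
Add 6 hours and 5 minutes leg 3 → 12:24 UTC.
Add 4 hours 46 minutes layover in Rio de Janeiro → 17:10 UTC.
Add 1 hour 2 minutes leg 4 → 18:12 UTC.
Ravensport is UTC+1:00, so local arrival = 18:12 + 1:00 = 19:12 on Aug 2.

19:12 on Aug 2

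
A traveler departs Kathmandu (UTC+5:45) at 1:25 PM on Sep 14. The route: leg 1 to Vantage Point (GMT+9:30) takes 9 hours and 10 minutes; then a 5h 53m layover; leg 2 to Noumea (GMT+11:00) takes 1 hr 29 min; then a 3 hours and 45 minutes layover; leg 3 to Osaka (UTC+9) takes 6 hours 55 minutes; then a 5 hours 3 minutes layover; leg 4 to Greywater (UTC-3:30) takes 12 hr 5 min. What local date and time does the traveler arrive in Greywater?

12:30 AM on September 16

Convert departure to UTC: 1:25 PM − 5:45 = 7:40 AM UTC on Sep 14.
Add 9 hours 10 minutes leg 1 → 4:50 PM UTC.
Add 5 hours 53 minutes layover in Vantage Point → 10:43 PM UTC.
Add 1 hour and 29 minutes leg 2 → 12:12 AM UTC (Sep 15).
Add 3 hours 45 minutes layover in Noumea → 3:57 AM UTC.
Add 6 hours 55 minutes leg 3 → 10:52 AM UTC.
Add 5 hours and 3 minutes layover in Osaka → 3:55 PM UTC.
Add 12 hours 5 minutes leg 4 → 4:00 AM UTC (Sep 16).
Greywater is UTC−3:30, so local arrival = 4:00 AM − 3:30 = 12:30 AM on Sep 16.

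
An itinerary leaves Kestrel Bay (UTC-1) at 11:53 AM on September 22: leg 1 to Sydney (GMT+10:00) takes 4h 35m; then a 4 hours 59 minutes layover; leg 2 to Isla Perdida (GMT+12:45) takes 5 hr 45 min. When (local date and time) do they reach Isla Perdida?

Convert departure to UTC: 11:53 AM + 1:00 = 12:53 PM UTC on Sep 22.
Add 4 hours 35 minutes leg 1 → 5:28 PM UTC.
Add 4 hours and 59 minutes layover in Sydney → 10:27 PM UTC.
Add 5 hours and 45 minutes leg 2 → 4:12 AM UTC (Sep 23).
Isla Perdida is UTC+12:45, so local arrival = 4:12 AM + 12:45 = 4:57 PM on Sep 23.

4:57 PM on September 23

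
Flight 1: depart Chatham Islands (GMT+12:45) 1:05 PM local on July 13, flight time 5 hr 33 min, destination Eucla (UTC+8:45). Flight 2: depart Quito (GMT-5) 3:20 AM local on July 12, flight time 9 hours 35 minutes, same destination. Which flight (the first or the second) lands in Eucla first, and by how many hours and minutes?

Flight 1 in UTC: 1:05 PM − 12:45 = 12:20 AM on Jul 13.
+5 hours and 33 minutes → arrive 5:53 AM UTC on Jul 13.
Flight 2 in UTC: 3:20 AM + 5:00 = 8:20 AM on Jul 12.
+9 hours 35 minutes → arrive 5:55 PM UTC on Jul 12.
Flight 2 lands earlier by 11 hours 58 minutes.

the second, by 11 hours 58 minutes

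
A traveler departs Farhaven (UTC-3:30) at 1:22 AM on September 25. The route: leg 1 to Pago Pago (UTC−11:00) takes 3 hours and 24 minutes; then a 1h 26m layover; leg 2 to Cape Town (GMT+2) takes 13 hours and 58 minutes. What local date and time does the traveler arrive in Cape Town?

1:40 AM on Sep 26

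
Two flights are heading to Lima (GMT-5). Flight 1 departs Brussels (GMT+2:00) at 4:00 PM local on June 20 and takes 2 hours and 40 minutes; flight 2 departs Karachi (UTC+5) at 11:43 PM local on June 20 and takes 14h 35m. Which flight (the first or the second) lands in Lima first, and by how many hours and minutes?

Flight 1 in UTC: 4:00 PM − 2:00 = 2:00 PM on Jun 20.
+2 hours and 40 minutes → arrive 4:40 PM UTC on Jun 20.
Flight 2 in UTC: 11:43 PM − 5:00 = 6:43 PM on Jun 20.
+14 hours and 35 minutes → arrive 9:18 AM UTC on Jun 21.
Flight 1 lands earlier by 16 hours 38 minutes.

the first, by 16 hours 38 minutes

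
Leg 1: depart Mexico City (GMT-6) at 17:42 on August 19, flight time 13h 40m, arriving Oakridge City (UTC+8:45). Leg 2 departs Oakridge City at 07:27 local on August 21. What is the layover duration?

9 hours 20 minutes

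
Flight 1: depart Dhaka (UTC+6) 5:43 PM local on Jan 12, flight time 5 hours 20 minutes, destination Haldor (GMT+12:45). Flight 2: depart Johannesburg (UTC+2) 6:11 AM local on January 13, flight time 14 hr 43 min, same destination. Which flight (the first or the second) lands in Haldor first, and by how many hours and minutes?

the first, by 25 hours 51 minutes

Flight 1 in UTC: 5:43 PM − 6:00 = 11:43 AM on Jan 12.
+5 hours and 20 minutes → arrive 5:03 PM UTC on Jan 12.
Flight 2 in UTC: 6:11 AM − 2:00 = 4:11 AM on Jan 13.
+14 hours 43 minutes → arrive 6:54 PM UTC on Jan 13.
Flight 1 lands earlier by 25 hours 51 minutes.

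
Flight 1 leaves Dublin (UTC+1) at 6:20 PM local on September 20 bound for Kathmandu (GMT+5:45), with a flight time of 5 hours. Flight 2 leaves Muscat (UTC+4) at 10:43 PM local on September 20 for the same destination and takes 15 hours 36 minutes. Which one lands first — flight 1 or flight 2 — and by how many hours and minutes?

Flight 1 in UTC: 6:20 PM − 1:00 = 5:20 PM on Sep 20.
+5 hours → arrive 10:20 PM UTC on Sep 20.
Flight 2 in UTC: 10:43 PM − 4:00 = 6:43 PM on Sep 20.
+15 hours 36 minutes → arrive 10:19 AM UTC on Sep 21.
Flight 1 lands earlier by 11 hours 59 minutes.

the first, by 11 hours 59 minutes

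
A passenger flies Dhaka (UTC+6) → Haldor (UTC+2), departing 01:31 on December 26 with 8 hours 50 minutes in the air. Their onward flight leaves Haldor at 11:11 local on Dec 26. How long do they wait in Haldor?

Convert departure to UTC: 01:31 − 6:00 = 19:31 UTC on Dec 25.
Add 8 hours and 50 minutes flight time → 04:21 UTC (Dec 26).
Haldor is UTC+2:00, so local arrival = 04:21 + 2:00 = 06:21 on Dec 26.
Layover = 11:11 − 06:21 = 4 hours 50 minutes.

4 hours 50 minutes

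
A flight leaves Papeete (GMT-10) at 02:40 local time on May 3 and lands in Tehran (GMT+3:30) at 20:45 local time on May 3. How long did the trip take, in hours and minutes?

4 hours 35 minutes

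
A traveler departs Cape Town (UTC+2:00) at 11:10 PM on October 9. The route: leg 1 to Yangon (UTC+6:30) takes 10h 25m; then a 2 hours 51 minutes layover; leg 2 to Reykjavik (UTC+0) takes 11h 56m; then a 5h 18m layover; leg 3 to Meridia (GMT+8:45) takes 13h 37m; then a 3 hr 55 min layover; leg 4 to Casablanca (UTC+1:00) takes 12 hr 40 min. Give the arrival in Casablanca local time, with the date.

10:52 AM on October 12

Convert departure to UTC: 11:10 PM − 2:00 = 9:10 PM UTC on Oct 9.
Add 10 hours 25 minutes leg 1 → 7:35 AM UTC (Oct 10).
Add 2 hours 51 minutes layover in Yangon → 10:26 AM UTC.
Add 11 hours and 56 minutes leg 2 → 10:22 PM UTC.
Add 5 hours 18 minutes layover in Reykjavik → 3:40 AM UTC (Oct 11).
Add 13 hours and 37 minutes leg 3 → 5:17 PM UTC.
Add 3 hours 55 minutes layover in Meridia → 9:12 PM UTC.
Add 12 hours and 40 minutes leg 4 → 9:52 AM UTC (Oct 12).
Casablanca is UTC+1:00, so local arrival = 9:52 AM + 1:00 = 10:52 AM on Oct 12.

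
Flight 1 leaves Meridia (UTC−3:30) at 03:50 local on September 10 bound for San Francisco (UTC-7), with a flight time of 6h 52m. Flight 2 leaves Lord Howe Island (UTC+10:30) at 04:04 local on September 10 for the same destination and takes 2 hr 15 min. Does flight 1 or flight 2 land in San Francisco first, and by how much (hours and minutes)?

Flight 1 in UTC: 03:50 + 3:30 = 07:20 on Sep 10.
+6 hours and 52 minutes → arrive 14:12 UTC on Sep 10.
Flight 2 in UTC: 04:04 − 10:30 = 17:34 on Sep 9.
+2 hours 15 minutes → arrive 19:49 UTC on Sep 9.
Flight 2 lands earlier by 18 hours 23 minutes.

the second, by 18 hours 23 minutes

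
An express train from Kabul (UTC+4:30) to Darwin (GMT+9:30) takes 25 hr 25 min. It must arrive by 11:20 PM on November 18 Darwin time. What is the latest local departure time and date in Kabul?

4:55 PM on Nov 17

Target arrival in UTC: 11:20 PM − 9:30 = 1:50 PM on Nov 18.
Subtract 25 hours and 25 minutes → departure 12:25 PM UTC on Nov 17.
Kabul is UTC+4:30: 12:25 PM + 4:30 = 4:55 PM on Nov 17.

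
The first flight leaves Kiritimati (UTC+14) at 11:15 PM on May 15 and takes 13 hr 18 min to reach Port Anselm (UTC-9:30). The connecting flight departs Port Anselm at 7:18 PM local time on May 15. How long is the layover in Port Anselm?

Convert departure to UTC: 11:15 PM − 14:00 = 9:15 AM UTC on May 15.
Add 13 hours and 18 minutes flight time → 10:33 PM UTC.
Port Anselm is UTC−9:30, so local arrival = 10:33 PM − 9:30 = 1:03 PM on May 15.
Layover = 7:18 PM − 1:03 PM = 6 hours 15 minutes.

6 hours 15 minutes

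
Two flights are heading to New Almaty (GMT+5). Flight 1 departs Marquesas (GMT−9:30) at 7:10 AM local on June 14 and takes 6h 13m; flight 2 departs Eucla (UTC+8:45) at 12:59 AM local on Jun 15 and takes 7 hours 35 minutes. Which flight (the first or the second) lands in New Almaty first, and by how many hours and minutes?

Flight 1 in UTC: 7:10 AM + 9:30 = 4:40 PM on Jun 14.
+6 hours and 13 minutes → arrive 10:53 PM UTC on Jun 14.
Flight 2 in UTC: 12:59 AM − 8:45 = 4:14 PM on Jun 14.
+7 hours and 35 minutes → arrive 11:49 PM UTC on Jun 14.
Flight 1 lands earlier by 56 minutes.

the first, by 56 minutes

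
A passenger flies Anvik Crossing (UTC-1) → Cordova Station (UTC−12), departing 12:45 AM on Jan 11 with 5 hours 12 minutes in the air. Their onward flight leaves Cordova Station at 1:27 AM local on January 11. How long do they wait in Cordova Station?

6 hours 30 minutes

Convert departure to UTC: 12:45 AM + 1:00 = 1:45 AM UTC on Jan 11.
Add 5 hours 12 minutes flight time → 6:57 AM UTC.
Cordova Station is UTC−12:00, so local arrival = 6:57 AM − 12:00 = 6:57 PM on Jan 10.
Layover = 1:27 AM − 6:57 PM (+1 day) = 6 hours 30 minutes.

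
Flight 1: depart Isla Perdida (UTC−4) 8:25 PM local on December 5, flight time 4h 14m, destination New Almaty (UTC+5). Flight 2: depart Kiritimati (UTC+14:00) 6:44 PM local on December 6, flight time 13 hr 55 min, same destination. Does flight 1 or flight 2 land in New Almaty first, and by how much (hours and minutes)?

Flight 1 in UTC: 8:25 PM + 4:00 = 12:25 AM on Dec 6.
+4 hours 14 minutes → arrive 4:39 AM UTC on Dec 6.
Flight 2 in UTC: 6:44 PM − 14:00 = 4:44 AM on Dec 6.
+13 hours 55 minutes → arrive 6:39 PM UTC on Dec 6.
Flight 1 lands earlier by 14 hours.

the first, by 14 hours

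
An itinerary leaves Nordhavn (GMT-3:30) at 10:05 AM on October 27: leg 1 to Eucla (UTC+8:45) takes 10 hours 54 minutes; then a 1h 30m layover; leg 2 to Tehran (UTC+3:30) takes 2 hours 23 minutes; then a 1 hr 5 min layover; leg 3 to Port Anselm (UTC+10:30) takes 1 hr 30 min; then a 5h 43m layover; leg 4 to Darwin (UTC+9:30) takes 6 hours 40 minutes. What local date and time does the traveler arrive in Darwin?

Convert departure to UTC: 10:05 AM + 3:30 = 1:35 PM UTC on Oct 27.
Add 10 hours and 54 minutes leg 1 → 12:29 AM UTC (Oct 28).
Add 1 hour 30 minutes layover in Eucla → 1:59 AM UTC.
Add 2 hours 23 minutes leg 2 → 4:22 AM UTC.
Add 1 hour and 5 minutes layover in Tehran → 5:27 AM UTC.
Add 1 hour and 30 minutes leg 3 → 6:57 AM UTC.
Add 5 hours and 43 minutes layover in Port Anselm → 12:40 PM UTC.
Add 6 hours 40 minutes leg 4 → 7:20 PM UTC.
Darwin is UTC+9:30, so local arrival = 7:20 PM + 9:30 = 4:50 AM on Oct 29.

4:50 AM on Oct 29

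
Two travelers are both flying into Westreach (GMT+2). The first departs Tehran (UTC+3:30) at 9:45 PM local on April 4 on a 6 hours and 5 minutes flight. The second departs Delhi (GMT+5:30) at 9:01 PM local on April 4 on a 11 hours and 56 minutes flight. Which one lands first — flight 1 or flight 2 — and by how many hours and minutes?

the first, by 3 hours 7 minutes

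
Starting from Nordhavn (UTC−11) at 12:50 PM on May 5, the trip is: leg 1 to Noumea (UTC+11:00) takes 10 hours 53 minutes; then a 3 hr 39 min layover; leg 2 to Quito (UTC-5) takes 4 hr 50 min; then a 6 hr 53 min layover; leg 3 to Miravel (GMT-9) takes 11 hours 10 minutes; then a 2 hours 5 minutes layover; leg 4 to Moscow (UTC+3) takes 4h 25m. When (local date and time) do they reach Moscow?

10:45 PM on May 7

Convert departure to UTC: 12:50 PM + 11:00 = 11:50 PM UTC on May 5.
Add 10 hours 53 minutes leg 1 → 10:43 AM UTC (May 6).
Add 3 hours 39 minutes layover in Noumea → 2:22 PM UTC.
Add 4 hours and 50 minutes leg 2 → 7:12 PM UTC.
Add 6 hours and 53 minutes layover in Quito → 2:05 AM UTC (May 7).
Add 11 hours 10 minutes leg 3 → 1:15 PM UTC.
Add 2 hours and 5 minutes layover in Miravel → 3:20 PM UTC.
Add 4 hours and 25 minutes leg 4 → 7:45 PM UTC.
Moscow is UTC+3:00, so local arrival = 7:45 PM + 3:00 = 10:45 PM on May 7.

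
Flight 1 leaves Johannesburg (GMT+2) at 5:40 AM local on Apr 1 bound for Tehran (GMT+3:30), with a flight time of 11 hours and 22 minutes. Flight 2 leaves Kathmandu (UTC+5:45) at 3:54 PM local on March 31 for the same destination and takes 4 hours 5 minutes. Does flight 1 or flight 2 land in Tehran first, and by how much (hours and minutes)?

the second, by 24 hours 48 minutes

Flight 1 in UTC: 5:40 AM − 2:00 = 3:40 AM on Apr 1.
+11 hours and 22 minutes → arrive 3:02 PM UTC on Apr 1.
Flight 2 in UTC: 3:54 PM − 5:45 = 10:09 AM on Mar 31.
+4 hours and 5 minutes → arrive 2:14 PM UTC on Mar 31.
Flight 2 lands earlier by 24 hours 48 minutes.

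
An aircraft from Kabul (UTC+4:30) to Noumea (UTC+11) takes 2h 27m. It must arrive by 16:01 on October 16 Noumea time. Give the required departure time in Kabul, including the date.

Target arrival in UTC: 16:01 − 11:00 = 05:01 on Oct 16.
Subtract 2 hours 27 minutes → departure 02:34 UTC on Oct 16.
Kabul is UTC+4:30: 02:34 + 4:30 = 07:04 on Oct 16.

07:04 on October 16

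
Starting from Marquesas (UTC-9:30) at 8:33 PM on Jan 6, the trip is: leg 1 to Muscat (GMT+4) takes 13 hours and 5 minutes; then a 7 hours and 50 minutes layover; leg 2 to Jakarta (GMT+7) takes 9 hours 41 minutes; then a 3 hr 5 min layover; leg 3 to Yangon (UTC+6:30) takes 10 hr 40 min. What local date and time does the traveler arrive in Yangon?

Convert departure to UTC: 8:33 PM + 9:30 = 6:03 AM UTC on Jan 7.
Add 13 hours 5 minutes leg 1 → 7:08 PM UTC.
Add 7 hours and 50 minutes layover in Muscat → 2:58 AM UTC (Jan 8).
Add 9 hours 41 minutes leg 2 → 12:39 PM UTC.
Add 3 hours 5 minutes layover in Jakarta → 3:44 PM UTC.
Add 10 hours 40 minutes leg 3 → 2:24 AM UTC (Jan 9).
Yangon is UTC+6:30, so local arrival = 2:24 AM + 6:30 = 8:54 AM on Jan 9.

8:54 AM on January 9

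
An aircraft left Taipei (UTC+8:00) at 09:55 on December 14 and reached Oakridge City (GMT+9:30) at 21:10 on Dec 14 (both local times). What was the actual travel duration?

Departure in UTC: 09:55 − 8:00 = 01:55 on Dec 14.
Arrival in UTC: 21:10 − 9:30 = 11:40 on Dec 14.
Elapsed = 11:40 − 01:55 = 9 hours 45 minutes.

9 hours 45 minutes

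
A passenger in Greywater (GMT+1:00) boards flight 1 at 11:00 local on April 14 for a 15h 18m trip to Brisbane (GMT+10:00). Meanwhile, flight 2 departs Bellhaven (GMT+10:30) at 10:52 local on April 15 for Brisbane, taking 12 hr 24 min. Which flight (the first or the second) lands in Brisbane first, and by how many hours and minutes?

the first, by 11 hours 28 minutes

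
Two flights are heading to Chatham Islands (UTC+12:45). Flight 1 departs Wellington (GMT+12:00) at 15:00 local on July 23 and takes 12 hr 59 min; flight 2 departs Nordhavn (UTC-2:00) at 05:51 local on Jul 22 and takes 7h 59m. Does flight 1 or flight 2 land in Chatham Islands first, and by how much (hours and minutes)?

Flight 1 in UTC: 15:00 − 12:00 = 03:00 on Jul 23.
+12 hours 59 minutes → arrive 15:59 UTC on Jul 23.
Flight 2 in UTC: 05:51 + 2:00 = 07:51 on Jul 22.
+7 hours and 59 minutes → arrive 15:50 UTC on Jul 22.
Flight 2 lands earlier by 24 hours 9 minutes.

the second, by 24 hours 9 minutes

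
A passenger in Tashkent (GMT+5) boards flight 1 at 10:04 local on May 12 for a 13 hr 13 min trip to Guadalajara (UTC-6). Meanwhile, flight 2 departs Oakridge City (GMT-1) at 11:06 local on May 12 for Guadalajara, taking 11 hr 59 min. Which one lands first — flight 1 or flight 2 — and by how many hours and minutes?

the first, by 5 hours 48 minutes

Flight 1 in UTC: 10:04 − 5:00 = 05:04 on May 12.
+13 hours and 13 minutes → arrive 18:17 UTC on May 12.
Flight 2 in UTC: 11:06 + 1:00 = 12:06 on May 12.
+11 hours 59 minutes → arrive 00:05 UTC on May 13.
Flight 1 lands earlier by 5 hours 48 minutes.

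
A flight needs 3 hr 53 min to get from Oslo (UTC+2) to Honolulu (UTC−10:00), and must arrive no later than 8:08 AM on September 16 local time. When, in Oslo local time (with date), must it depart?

4:15 PM on Sep 16

Target arrival in UTC: 8:08 AM + 10:00 = 6:08 PM on Sep 16.
Subtract 3 hours and 53 minutes → departure 2:15 PM UTC on Sep 16.
Oslo is UTC+2:00: 2:15 PM + 2:00 = 4:15 PM on Sep 16.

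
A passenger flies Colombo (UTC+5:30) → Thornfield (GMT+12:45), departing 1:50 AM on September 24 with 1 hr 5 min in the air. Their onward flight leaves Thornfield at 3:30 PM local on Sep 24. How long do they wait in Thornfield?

Convert departure to UTC: 1:50 AM − 5:30 = 8:20 PM UTC on Sep 23.
Add 1 hour 5 minutes flight time → 9:25 PM UTC.
Thornfield is UTC+12:45, so local arrival = 9:25 PM + 12:45 = 10:10 AM on Sep 24.
Layover = 3:30 PM − 10:10 AM = 5 hours 20 minutes.

5 hours 20 minutes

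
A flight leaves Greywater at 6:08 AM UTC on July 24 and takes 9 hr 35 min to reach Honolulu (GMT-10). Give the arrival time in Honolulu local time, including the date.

Departure is given in UTC: 6:08 AM on Jul 24.
Add 9 hours 35 minutes → 3:43 PM UTC.
Honolulu is UTC−10:00: 3:43 PM − 10:00 = 5:43 AM on Jul 24.

5:43 AM on Jul 24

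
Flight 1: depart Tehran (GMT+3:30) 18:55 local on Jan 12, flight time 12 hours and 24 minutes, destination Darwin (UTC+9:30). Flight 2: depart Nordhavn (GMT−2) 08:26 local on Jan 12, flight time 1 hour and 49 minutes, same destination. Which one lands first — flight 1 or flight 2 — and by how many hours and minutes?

the second, by 15 hours 34 minutes

Flight 1 in UTC: 18:55 − 3:30 = 15:25 on Jan 12.
+12 hours 24 minutes → arrive 03:49 UTC on Jan 13.
Flight 2 in UTC: 08:26 + 2:00 = 10:26 on Jan 12.
+1 hour and 49 minutes → arrive 12:15 UTC on Jan 12.
Flight 2 lands earlier by 15 hours 34 minutes.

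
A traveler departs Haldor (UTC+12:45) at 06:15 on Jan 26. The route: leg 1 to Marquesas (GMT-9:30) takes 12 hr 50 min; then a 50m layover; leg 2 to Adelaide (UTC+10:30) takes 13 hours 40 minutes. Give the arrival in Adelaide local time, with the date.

Convert departure to UTC: 06:15 − 12:45 = 17:30 UTC on Jan 25.
Add 12 hours and 50 minutes leg 1 → 06:20 UTC (Jan 26).
Add 50 minutes layover in Marquesas → 07:10 UTC.
Add 13 hours 40 minutes leg 2 → 20:50 UTC.
Adelaide is UTC+10:30, so local arrival = 20:50 + 10:30 = 07:20 on Jan 27.

07:20 on Jan 27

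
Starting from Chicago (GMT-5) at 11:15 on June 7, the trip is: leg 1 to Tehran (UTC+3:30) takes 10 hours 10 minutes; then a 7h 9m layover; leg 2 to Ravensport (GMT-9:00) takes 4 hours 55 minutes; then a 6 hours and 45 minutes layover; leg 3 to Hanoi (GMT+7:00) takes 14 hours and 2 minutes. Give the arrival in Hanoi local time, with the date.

18:16 on June 9

Convert departure to UTC: 11:15 + 5:00 = 16:15 UTC on Jun 7.
Add 10 hours 10 minutes leg 1 → 02:25 UTC (Jun 8).
Add 7 hours 9 minutes layover in Tehran → 09:34 UTC.
Add 4 hours 55 minutes leg 2 → 14:29 UTC.
Add 6 hours and 45 minutes layover in Ravensport → 21:14 UTC.
Add 14 hours and 2 minutes leg 3 → 11:16 UTC (Jun 9).
Hanoi is UTC+7:00, so local arrival = 11:16 + 7:00 = 18:16 on Jun 9.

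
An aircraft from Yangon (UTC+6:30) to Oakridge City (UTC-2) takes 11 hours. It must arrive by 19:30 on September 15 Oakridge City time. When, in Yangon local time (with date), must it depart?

17:00 on Sep 15

Target arrival in UTC: 19:30 + 2:00 = 21:30 on Sep 15.
Subtract 11 hours → departure 10:30 UTC on Sep 15.
Yangon is UTC+6:30: 10:30 + 6:30 = 17:00 on Sep 15.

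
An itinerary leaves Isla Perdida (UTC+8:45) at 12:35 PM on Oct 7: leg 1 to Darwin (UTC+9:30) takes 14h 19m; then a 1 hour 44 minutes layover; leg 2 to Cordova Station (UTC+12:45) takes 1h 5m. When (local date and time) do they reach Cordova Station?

9:43 AM on Oct 8

Convert departure to UTC: 12:35 PM − 8:45 = 3:50 AM UTC on Oct 7.
Add 14 hours 19 minutes leg 1 → 6:09 PM UTC.
Add 1 hour and 44 minutes layover in Darwin → 7:53 PM UTC.
Add 1 hour and 5 minutes leg 2 → 8:58 PM UTC.
Cordova Station is UTC+12:45, so local arrival = 8:58 PM + 12:45 = 9:43 AM on Oct 8.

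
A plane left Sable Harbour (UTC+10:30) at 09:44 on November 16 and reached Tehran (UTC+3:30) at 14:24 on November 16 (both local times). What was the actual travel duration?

Departure in UTC: 09:44 − 10:30 = 23:14 on Nov 15.
Arrival in UTC: 14:24 − 3:30 = 10:54 on Nov 16.
Elapsed = 10:54 − 23:14 (+1 day) = 11 hours 40 minutes.

11 hours 40 minutes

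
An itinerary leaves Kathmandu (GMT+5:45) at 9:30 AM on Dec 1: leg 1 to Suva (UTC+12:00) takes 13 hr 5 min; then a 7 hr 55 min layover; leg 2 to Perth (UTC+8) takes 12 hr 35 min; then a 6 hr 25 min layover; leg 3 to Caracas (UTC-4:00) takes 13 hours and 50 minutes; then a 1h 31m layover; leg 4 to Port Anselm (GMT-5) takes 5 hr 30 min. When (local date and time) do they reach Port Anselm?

Convert departure to UTC: 9:30 AM − 5:45 = 3:45 AM UTC on Dec 1.
Add 13 hours and 5 minutes leg 1 → 4:50 PM UTC.
Add 7 hours 55 minutes layover in Suva → 12:45 AM UTC (Dec 2).
Add 12 hours and 35 minutes leg 2 → 1:20 PM UTC.
Add 6 hours and 25 minutes layover in Perth → 7:45 PM UTC.
Add 13 hours 50 minutes leg 3 → 9:35 AM UTC (Dec 3).
Add 1 hour 31 minutes layover in Caracas → 11:06 AM UTC.
Add 5 hours and 30 minutes leg 4 → 4:36 PM UTC.
Port Anselm is UTC−5:00, so local arrival = 4:36 PM − 5:00 = 11:36 AM on Dec 3.

11:36 AM on December 3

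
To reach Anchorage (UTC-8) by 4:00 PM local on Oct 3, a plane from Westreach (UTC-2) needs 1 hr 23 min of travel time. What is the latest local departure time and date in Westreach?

8:37 PM on October 3

Target arrival in UTC: 4:00 PM + 8:00 = 12:00 AM on Oct 4.
Subtract 1 hour 23 minutes → departure 10:37 PM UTC on Oct 3.
Westreach is UTC−2:00: 10:37 PM − 2:00 = 8:37 PM on Oct 3.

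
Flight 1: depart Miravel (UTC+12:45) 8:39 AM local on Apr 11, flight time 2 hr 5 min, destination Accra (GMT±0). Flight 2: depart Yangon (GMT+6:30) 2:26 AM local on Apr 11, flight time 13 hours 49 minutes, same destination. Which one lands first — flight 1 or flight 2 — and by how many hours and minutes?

the first, by 11 hours 46 minutes

Flight 1 in UTC: 8:39 AM − 12:45 = 7:54 PM on Apr 10.
+2 hours and 5 minutes → arrive 9:59 PM UTC on Apr 10.
Flight 2 in UTC: 2:26 AM − 6:30 = 7:56 PM on Apr 10.
+13 hours and 49 minutes → arrive 9:45 AM UTC on Apr 11.
Flight 1 lands earlier by 11 hours 46 minutes.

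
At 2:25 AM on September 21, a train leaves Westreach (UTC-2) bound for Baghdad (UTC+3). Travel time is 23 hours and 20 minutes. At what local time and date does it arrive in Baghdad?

Convert departure to UTC: 2:25 AM + 2:00 = 4:25 AM UTC on Sep 21.
Add 23 hours and 20 minutes travel time → 3:45 AM UTC (Sep 22).
Baghdad is UTC+3:00, so local arrival = 3:45 AM + 3:00 = 6:45 AM on Sep 22.

6:45 AM on September 22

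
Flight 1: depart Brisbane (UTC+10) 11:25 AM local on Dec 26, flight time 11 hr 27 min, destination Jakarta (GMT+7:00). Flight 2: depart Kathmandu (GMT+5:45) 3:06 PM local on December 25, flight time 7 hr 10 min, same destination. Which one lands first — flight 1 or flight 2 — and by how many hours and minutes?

the second, by 20 hours 21 minutes

Flight 1 in UTC: 11:25 AM − 10:00 = 1:25 AM on Dec 26.
+11 hours and 27 minutes → arrive 12:52 PM UTC on Dec 26.
Flight 2 in UTC: 3:06 PM − 5:45 = 9:21 AM on Dec 25.
+7 hours and 10 minutes → arrive 4:31 PM UTC on Dec 25.
Flight 2 lands earlier by 20 hours 21 minutes.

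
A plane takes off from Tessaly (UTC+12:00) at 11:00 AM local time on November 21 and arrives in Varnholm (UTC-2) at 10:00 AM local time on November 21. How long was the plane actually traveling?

Departure in UTC: 11:00 AM − 12:00 = 11:00 PM on Nov 20.
Arrival in UTC: 10:00 AM + 2:00 = 12:00 PM on Nov 21.
Elapsed = 12:00 PM − 11:00 PM (+1 day) = 13 hours.

13 hours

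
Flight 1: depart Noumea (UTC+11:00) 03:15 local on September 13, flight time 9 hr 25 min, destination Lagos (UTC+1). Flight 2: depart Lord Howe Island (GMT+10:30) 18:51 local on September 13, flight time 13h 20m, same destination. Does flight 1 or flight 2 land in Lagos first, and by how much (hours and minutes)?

Flight 1 in UTC: 03:15 − 11:00 = 16:15 on Sep 12.
+9 hours 25 minutes → arrive 01:40 UTC on Sep 13.
Flight 2 in UTC: 18:51 − 10:30 = 08:21 on Sep 13.
+13 hours and 20 minutes → arrive 21:41 UTC on Sep 13.
Flight 1 lands earlier by 20 hours 1 minute.

the first, by 20 hours 1 minute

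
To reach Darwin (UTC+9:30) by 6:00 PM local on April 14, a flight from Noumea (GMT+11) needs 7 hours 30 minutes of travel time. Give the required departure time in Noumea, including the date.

Target arrival in UTC: 6:00 PM − 9:30 = 8:30 AM on Apr 14.
Subtract 7 hours and 30 minutes → departure 1:00 AM UTC on Apr 14.
Noumea is UTC+11:00: 1:00 AM + 11:00 = 12:00 PM on Apr 14.

12:00 PM on April 14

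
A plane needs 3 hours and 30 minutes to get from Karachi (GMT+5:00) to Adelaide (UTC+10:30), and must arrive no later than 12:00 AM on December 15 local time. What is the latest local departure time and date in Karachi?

Target arrival in UTC: 12:00 AM − 10:30 = 1:30 PM on Dec 14.
Subtract 3 hours and 30 minutes → departure 10:00 AM UTC on Dec 14.
Karachi is UTC+5:00: 10:00 AM + 5:00 = 3:00 PM on Dec 14.

3:00 PM on December 14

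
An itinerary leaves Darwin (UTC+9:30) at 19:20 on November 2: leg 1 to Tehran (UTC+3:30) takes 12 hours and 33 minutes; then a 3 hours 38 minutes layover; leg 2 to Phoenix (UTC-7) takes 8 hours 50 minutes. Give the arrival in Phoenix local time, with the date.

Convert departure to UTC: 19:20 − 9:30 = 09:50 UTC on Nov 2.
Add 12 hours and 33 minutes leg 1 → 22:23 UTC.
Add 3 hours and 38 minutes layover in Tehran → 02:01 UTC (Nov 3).
Add 8 hours 50 minutes leg 2 → 10:51 UTC.
Phoenix is UTC−7:00, so local arrival = 10:51 − 7:00 = 03:51 on Nov 3.

03:51 on Nov 3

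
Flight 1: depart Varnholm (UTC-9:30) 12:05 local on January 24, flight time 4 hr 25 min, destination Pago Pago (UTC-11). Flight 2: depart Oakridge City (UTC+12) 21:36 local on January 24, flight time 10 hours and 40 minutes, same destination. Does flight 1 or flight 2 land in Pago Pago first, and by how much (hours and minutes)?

Flight 1 in UTC: 12:05 + 9:30 = 21:35 on Jan 24.
+4 hours and 25 minutes → arrive 02:00 UTC on Jan 25.
Flight 2 in UTC: 21:36 − 12:00 = 09:36 on Jan 24.
+10 hours 40 minutes → arrive 20:16 UTC on Jan 24.
Flight 2 lands earlier by 5 hours 44 minutes.

the second, by 5 hours 44 minutes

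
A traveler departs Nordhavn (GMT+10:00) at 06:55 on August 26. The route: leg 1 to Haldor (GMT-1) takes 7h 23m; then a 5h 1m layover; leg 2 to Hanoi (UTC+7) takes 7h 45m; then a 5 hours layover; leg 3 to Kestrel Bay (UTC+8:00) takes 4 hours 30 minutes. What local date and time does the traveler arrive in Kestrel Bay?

10:34 on August 27

Convert departure to UTC: 06:55 − 10:00 = 20:55 UTC on Aug 25.
Add 7 hours 23 minutes leg 1 → 04:18 UTC (Aug 26).
Add 5 hours and 1 minute layover in Haldor → 09:19 UTC.
Add 7 hours and 45 minutes leg 2 → 17:04 UTC.
Add 5 hours layover in Hanoi → 22:04 UTC.
Add 4 hours and 30 minutes leg 3 → 02:34 UTC (Aug 27).
Kestrel Bay is UTC+8:00, so local arrival = 02:34 + 8:00 = 10:34 on Aug 27.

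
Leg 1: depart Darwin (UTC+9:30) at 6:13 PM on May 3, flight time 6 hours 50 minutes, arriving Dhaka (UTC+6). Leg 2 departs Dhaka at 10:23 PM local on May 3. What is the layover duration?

50 minutes

Convert departure to UTC: 6:13 PM − 9:30 = 8:43 AM UTC on May 3.
Add 6 hours 50 minutes flight time → 3:33 PM UTC.
Dhaka is UTC+6:00, so local arrival = 3:33 PM + 6:00 = 9:33 PM on May 3.
Layover = 10:23 PM − 9:33 PM = 50 minutes.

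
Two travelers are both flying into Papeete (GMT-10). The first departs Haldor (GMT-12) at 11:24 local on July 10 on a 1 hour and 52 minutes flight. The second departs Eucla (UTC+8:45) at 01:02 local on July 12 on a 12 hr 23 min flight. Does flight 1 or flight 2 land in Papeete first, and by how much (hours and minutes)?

Flight 1 in UTC: 11:24 + 12:00 = 23:24 on Jul 10.
+1 hour and 52 minutes → arrive 01:16 UTC on Jul 11.
Flight 2 in UTC: 01:02 − 8:45 = 16:17 on Jul 11.
+12 hours and 23 minutes → arrive 04:40 UTC on Jul 12.
Flight 1 lands earlier by 27 hours 24 minutes.

the first, by 27 hours 24 minutes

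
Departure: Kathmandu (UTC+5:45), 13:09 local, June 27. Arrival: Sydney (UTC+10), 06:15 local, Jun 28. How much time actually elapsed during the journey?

12 hours 51 minutes

Departure in UTC: 13:09 − 5:45 = 07:24 on Jun 27.
Arrival in UTC: 06:15 − 10:00 = 20:15 on Jun 27.
Elapsed = 20:15 − 07:24 = 12 hours 51 minutes.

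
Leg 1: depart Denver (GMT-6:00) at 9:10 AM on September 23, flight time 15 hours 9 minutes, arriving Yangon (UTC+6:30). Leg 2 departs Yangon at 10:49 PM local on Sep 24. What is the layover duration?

Convert departure to UTC: 9:10 AM + 6:00 = 3:10 PM UTC on Sep 23.
Add 15 hours 9 minutes flight time → 6:19 AM UTC (Sep 24).
Yangon is UTC+6:30, so local arrival = 6:19 AM + 6:30 = 12:49 PM on Sep 24.
Layover = 10:49 PM − 12:49 PM = 10 hours.

10 hours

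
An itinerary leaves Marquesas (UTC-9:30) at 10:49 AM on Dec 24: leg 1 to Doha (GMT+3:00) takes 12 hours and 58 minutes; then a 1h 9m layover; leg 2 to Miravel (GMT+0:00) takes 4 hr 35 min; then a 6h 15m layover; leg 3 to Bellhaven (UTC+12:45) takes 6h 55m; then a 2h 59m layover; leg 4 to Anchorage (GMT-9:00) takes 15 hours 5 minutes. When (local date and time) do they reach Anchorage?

Convert departure to UTC: 10:49 AM + 9:30 = 8:19 PM UTC on Dec 24.
Add 12 hours 58 minutes leg 1 → 9:17 AM UTC (Dec 25).
Add 1 hour 9 minutes layover in Doha → 10:26 AM UTC.
Add 4 hours and 35 minutes leg 2 → 3:01 PM UTC.
Add 6 hours 15 minutes layover in Miravel → 9:16 PM UTC.
Add 6 hours 55 minutes leg 3 → 4:11 AM UTC (Dec 26).
Add 2 hours 59 minutes layover in Bellhaven → 7:10 AM UTC.
Add 15 hours and 5 minutes leg 4 → 10:15 PM UTC.
Anchorage is UTC−9:00, so local arrival = 10:15 PM − 9:00 = 1:15 PM on Dec 26.

1:15 PM on Dec 26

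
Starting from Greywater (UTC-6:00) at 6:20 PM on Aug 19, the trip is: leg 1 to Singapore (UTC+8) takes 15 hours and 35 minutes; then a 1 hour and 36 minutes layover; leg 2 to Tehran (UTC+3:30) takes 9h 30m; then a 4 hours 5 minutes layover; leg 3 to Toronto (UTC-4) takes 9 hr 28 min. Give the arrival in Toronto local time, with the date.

Convert departure to UTC: 6:20 PM + 6:00 = 12:20 AM UTC on Aug 20.
Add 15 hours 35 minutes leg 1 → 3:55 PM UTC.
Add 1 hour 36 minutes layover in Singapore → 5:31 PM UTC.
Add 9 hours and 30 minutes leg 2 → 3:01 AM UTC (Aug 21).
Add 4 hours and 5 minutes layover in Tehran → 7:06 AM UTC.
Add 9 hours and 28 minutes leg 3 → 4:34 PM UTC.
Toronto is UTC−4:00, so local arrival = 4:34 PM − 4:00 = 12:34 PM on Aug 21.

12:34 PM on August 21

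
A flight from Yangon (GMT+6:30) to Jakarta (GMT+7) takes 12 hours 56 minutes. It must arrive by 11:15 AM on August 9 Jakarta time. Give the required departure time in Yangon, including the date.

9:49 PM on August 8

Target arrival in UTC: 11:15 AM − 7:00 = 4:15 AM on Aug 9.
Subtract 12 hours and 56 minutes → departure 3:19 PM UTC on Aug 8.
Yangon is UTC+6:30: 3:19 PM + 6:30 = 9:49 PM on Aug 8.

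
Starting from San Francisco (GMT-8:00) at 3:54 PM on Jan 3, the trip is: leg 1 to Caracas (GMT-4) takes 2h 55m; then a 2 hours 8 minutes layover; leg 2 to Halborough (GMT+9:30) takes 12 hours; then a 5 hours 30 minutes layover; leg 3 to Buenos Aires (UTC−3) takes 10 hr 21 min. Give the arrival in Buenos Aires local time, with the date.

5:48 AM on January 5

Convert departure to UTC: 3:54 PM + 8:00 = 11:54 PM UTC on Jan 3.
Add 2 hours 55 minutes leg 1 → 2:49 AM UTC (Jan 4).
Add 2 hours and 8 minutes layover in Caracas → 4:57 AM UTC.
Add 12 hours leg 2 → 4:57 PM UTC.
Add 5 hours and 30 minutes layover in Halborough → 10:27 PM UTC.
Add 10 hours 21 minutes leg 3 → 8:48 AM UTC (Jan 5).
Buenos Aires is UTC−3:00, so local arrival = 8:48 AM − 3:00 = 5:48 AM on Jan 5.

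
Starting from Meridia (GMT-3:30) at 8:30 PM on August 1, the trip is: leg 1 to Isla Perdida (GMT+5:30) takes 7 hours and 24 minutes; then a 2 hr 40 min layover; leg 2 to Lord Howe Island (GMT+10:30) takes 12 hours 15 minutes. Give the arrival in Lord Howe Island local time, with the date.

Convert departure to UTC: 8:30 PM + 3:30 = 12:00 AM UTC on Aug 2.
Add 7 hours and 24 minutes leg 1 → 7:24 AM UTC.
Add 2 hours and 40 minutes layover in Isla Perdida → 10:04 AM UTC.
Add 12 hours and 15 minutes leg 2 → 10:19 PM UTC.
Lord Howe Island is UTC+10:30, so local arrival = 10:19 PM + 10:30 = 8:49 AM on Aug 3.

8:49 AM on Aug 3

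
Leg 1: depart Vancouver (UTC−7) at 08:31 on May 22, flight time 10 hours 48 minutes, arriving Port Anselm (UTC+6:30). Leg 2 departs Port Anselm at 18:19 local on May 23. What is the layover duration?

9 hours 30 minutes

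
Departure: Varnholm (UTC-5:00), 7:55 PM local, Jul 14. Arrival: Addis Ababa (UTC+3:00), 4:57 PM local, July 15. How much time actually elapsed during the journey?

Departure in UTC: 7:55 PM + 5:00 = 12:55 AM on Jul 15.
Arrival in UTC: 4:57 PM − 3:00 = 1:57 PM on Jul 15.
Elapsed = 1:57 PM − 12:55 AM = 13 hours 2 minutes.

13 hours 2 minutes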